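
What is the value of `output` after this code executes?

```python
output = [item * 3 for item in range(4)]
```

Let's trace through this code step by step.

Initialize: output = [item * 3 for item in range(4)]

After execution: output = [0, 3, 6, 9]
[0, 3, 6, 9]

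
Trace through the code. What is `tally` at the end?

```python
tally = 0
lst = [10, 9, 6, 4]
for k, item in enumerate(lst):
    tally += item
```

Let's trace through this code step by step.

Initialize: tally = 0
Initialize: lst = [10, 9, 6, 4]
Entering loop: for k, item in enumerate(lst):

After execution: tally = 29
29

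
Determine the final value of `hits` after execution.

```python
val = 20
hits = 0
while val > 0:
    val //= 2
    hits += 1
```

Let's trace through this code step by step.

Initialize: val = 20
Initialize: hits = 0
Entering loop: while val > 0:

After execution: hits = 5
5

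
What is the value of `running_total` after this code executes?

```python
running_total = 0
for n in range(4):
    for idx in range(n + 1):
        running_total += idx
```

Let's trace through this code step by step.

Initialize: running_total = 0
Entering loop: for n in range(4):

After execution: running_total = 10
10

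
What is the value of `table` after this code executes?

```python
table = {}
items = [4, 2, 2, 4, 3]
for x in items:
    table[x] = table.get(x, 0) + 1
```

Let's trace through this code step by step.

Initialize: table = {}
Initialize: items = [4, 2, 2, 4, 3]
Entering loop: for x in items:

After execution: table = {4: 2, 2: 2, 3: 1}
{4: 2, 2: 2, 3: 1}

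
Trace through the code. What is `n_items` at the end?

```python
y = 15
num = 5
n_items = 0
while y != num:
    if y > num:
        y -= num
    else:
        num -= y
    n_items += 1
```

Let's trace through this code step by step.

Initialize: y = 15
Initialize: num = 5
Initialize: n_items = 0
Entering loop: while y != num:

After execution: n_items = 2
2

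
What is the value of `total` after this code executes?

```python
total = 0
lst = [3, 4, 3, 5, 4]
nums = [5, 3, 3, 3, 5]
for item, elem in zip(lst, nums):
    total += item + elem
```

Let's trace through this code step by step.

Initialize: total = 0
Initialize: lst = [3, 4, 3, 5, 4]
Initialize: nums = [5, 3, 3, 3, 5]
Entering loop: for item, elem in zip(lst, nums):

After execution: total = 38
38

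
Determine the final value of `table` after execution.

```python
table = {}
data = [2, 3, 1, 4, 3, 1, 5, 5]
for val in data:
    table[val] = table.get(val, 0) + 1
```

Let's trace through this code step by step.

Initialize: table = {}
Initialize: data = [2, 3, 1, 4, 3, 1, 5, 5]
Entering loop: for val in data:

After execution: table = {2: 1, 3: 2, 1: 2, 4: 1, 5: 2}
{2: 1, 3: 2, 1: 2, 4: 1, 5: 2}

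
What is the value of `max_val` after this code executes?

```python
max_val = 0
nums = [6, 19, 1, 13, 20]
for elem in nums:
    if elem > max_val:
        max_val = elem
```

Let's trace through this code step by step.

Initialize: max_val = 0
Initialize: nums = [6, 19, 1, 13, 20]
Entering loop: for elem in nums:

After execution: max_val = 20
20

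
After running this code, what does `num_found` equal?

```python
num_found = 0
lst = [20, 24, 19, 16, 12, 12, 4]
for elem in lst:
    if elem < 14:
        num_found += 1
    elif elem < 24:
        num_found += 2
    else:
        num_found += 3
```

Let's trace through this code step by step.

Initialize: num_found = 0
Initialize: lst = [20, 24, 19, 16, 12, 12, 4]
Entering loop: for elem in lst:

After execution: num_found = 12
12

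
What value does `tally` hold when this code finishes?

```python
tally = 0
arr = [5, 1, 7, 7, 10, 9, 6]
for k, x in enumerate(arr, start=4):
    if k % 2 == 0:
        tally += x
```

Let's trace through this code step by step.

Initialize: tally = 0
Initialize: arr = [5, 1, 7, 7, 10, 9, 6]
Entering loop: for k, x in enumerate(arr, start=4):

After execution: tally = 28
28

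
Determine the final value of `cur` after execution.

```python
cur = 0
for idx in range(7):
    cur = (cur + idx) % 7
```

Let's trace through this code step by step.

Initialize: cur = 0
Entering loop: for idx in range(7):

After execution: cur = 0
0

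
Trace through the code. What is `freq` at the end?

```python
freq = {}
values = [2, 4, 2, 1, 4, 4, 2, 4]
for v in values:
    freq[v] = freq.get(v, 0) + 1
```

Let's trace through this code step by step.

Initialize: freq = {}
Initialize: values = [2, 4, 2, 1, 4, 4, 2, 4]
Entering loop: for v in values:

After execution: freq = {2: 3, 4: 4, 1: 1}
{2: 3, 4: 4, 1: 1}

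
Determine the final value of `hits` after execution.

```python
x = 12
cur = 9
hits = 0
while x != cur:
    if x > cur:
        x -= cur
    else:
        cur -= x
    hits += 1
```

Let's trace through this code step by step.

Initialize: x = 12
Initialize: cur = 9
Initialize: hits = 0
Entering loop: while x != cur:

After execution: hits = 3
3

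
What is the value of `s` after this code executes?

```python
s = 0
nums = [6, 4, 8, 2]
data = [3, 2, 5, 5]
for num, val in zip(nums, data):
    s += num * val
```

Let's trace through this code step by step.

Initialize: s = 0
Initialize: nums = [6, 4, 8, 2]
Initialize: data = [3, 2, 5, 5]
Entering loop: for num, val in zip(nums, data):

After execution: s = 76
76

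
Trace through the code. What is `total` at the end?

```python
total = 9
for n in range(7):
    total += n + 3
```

Let's trace through this code step by step.

Initialize: total = 9
Entering loop: for n in range(7):

After execution: total = 51
51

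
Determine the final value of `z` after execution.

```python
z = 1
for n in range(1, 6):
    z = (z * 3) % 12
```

Let's trace through this code step by step.

Initialize: z = 1
Entering loop: for n in range(1, 6):

After execution: z = 3
3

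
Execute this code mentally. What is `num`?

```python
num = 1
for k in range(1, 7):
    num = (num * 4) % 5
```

Let's trace through this code step by step.

Initialize: num = 1
Entering loop: for k in range(1, 7):

After execution: num = 1
1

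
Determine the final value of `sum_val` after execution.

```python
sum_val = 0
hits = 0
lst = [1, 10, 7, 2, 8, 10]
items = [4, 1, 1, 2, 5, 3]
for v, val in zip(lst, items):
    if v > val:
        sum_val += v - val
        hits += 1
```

Let's trace through this code step by step.

Initialize: sum_val = 0
Initialize: hits = 0
Initialize: lst = [1, 10, 7, 2, 8, 10]
Initialize: items = [4, 1, 1, 2, 5, 3]
Entering loop: for v, val in zip(lst, items):

After execution: sum_val = 25
25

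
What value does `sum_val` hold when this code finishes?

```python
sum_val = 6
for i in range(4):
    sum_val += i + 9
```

Let's trace through this code step by step.

Initialize: sum_val = 6
Entering loop: for i in range(4):

After execution: sum_val = 48
48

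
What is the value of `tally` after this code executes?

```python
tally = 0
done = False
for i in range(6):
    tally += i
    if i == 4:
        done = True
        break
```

Let's trace through this code step by step.

Initialize: tally = 0
Initialize: done = False
Entering loop: for i in range(6):

After execution: tally = 10
10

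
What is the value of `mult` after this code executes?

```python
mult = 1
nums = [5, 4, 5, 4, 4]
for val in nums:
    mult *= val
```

Let's trace through this code step by step.

Initialize: mult = 1
Initialize: nums = [5, 4, 5, 4, 4]
Entering loop: for val in nums:

After execution: mult = 1600
1600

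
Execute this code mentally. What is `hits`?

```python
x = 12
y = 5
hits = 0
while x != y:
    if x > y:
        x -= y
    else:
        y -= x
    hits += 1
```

Let's trace through this code step by step.

Initialize: x = 12
Initialize: y = 5
Initialize: hits = 0
Entering loop: while x != y:

After execution: hits = 5
5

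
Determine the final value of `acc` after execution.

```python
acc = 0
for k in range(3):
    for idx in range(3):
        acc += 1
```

Let's trace through this code step by step.

Initialize: acc = 0
Entering loop: for k in range(3):

After execution: acc = 9
9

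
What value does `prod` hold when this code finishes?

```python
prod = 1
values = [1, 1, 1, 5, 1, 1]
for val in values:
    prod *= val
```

Let's trace through this code step by step.

Initialize: prod = 1
Initialize: values = [1, 1, 1, 5, 1, 1]
Entering loop: for val in values:

After execution: prod = 5
5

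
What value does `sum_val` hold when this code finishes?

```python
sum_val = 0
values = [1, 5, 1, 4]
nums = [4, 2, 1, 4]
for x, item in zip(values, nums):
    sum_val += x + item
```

Let's trace through this code step by step.

Initialize: sum_val = 0
Initialize: values = [1, 5, 1, 4]
Initialize: nums = [4, 2, 1, 4]
Entering loop: for x, item in zip(values, nums):

After execution: sum_val = 22
22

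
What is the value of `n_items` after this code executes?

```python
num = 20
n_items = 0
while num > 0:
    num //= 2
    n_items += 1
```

Let's trace through this code step by step.

Initialize: num = 20
Initialize: n_items = 0
Entering loop: while num > 0:

After execution: n_items = 5
5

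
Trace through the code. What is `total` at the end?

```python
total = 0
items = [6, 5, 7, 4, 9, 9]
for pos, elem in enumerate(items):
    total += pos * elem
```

Let's trace through this code step by step.

Initialize: total = 0
Initialize: items = [6, 5, 7, 4, 9, 9]
Entering loop: for pos, elem in enumerate(items):

After execution: total = 112
112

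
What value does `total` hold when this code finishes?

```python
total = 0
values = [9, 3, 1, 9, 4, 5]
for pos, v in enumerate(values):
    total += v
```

Let's trace through this code step by step.

Initialize: total = 0
Initialize: values = [9, 3, 1, 9, 4, 5]
Entering loop: for pos, v in enumerate(values):

After execution: total = 31
31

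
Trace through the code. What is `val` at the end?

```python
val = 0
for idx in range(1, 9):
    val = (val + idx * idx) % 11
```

Let's trace through this code step by step.

Initialize: val = 0
Entering loop: for idx in range(1, 9):

After execution: val = 6
6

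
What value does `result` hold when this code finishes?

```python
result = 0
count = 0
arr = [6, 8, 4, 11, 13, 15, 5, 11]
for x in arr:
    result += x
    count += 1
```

Let's trace through this code step by step.

Initialize: result = 0
Initialize: count = 0
Initialize: arr = [6, 8, 4, 11, 13, 15, 5, 11]
Entering loop: for x in arr:

After execution: result = 73
73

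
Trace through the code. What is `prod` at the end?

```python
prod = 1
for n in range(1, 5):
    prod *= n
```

Let's trace through this code step by step.

Initialize: prod = 1
Entering loop: for n in range(1, 5):

After execution: prod = 24
24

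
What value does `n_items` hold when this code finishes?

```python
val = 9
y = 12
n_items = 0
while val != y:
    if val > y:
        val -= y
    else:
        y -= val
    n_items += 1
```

Let's trace through this code step by step.

Initialize: val = 9
Initialize: y = 12
Initialize: n_items = 0
Entering loop: while val != y:

After execution: n_items = 3
3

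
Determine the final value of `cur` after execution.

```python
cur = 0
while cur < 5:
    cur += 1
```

Let's trace through this code step by step.

Initialize: cur = 0
Entering loop: while cur < 5:

After execution: cur = 5
5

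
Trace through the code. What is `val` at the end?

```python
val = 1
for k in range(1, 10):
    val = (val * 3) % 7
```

Let's trace through this code step by step.

Initialize: val = 1
Entering loop: for k in range(1, 10):

After execution: val = 6
6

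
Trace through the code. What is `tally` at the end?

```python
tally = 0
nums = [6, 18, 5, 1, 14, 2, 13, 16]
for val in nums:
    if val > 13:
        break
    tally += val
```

Let's trace through this code step by step.

Initialize: tally = 0
Initialize: nums = [6, 18, 5, 1, 14, 2, 13, 16]
Entering loop: for val in nums:

After execution: tally = 6
6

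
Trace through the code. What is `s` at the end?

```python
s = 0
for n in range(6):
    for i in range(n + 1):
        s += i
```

Let's trace through this code step by step.

Initialize: s = 0
Entering loop: for n in range(6):

After execution: s = 35
35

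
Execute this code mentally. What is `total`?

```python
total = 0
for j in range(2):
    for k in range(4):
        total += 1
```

Let's trace through this code step by step.

Initialize: total = 0
Entering loop: for j in range(2):

After execution: total = 8
8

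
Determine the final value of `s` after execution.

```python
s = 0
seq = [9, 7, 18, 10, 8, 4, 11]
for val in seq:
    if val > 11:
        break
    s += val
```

Let's trace through this code step by step.

Initialize: s = 0
Initialize: seq = [9, 7, 18, 10, 8, 4, 11]
Entering loop: for val in seq:

After execution: s = 16
16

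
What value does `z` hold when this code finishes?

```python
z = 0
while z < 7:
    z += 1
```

Let's trace through this code step by step.

Initialize: z = 0
Entering loop: while z < 7:

After execution: z = 7
7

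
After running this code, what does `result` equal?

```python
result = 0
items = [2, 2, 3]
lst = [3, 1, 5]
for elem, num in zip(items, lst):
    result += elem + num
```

Let's trace through this code step by step.

Initialize: result = 0
Initialize: items = [2, 2, 3]
Initialize: lst = [3, 1, 5]
Entering loop: for elem, num in zip(items, lst):

After execution: result = 16
16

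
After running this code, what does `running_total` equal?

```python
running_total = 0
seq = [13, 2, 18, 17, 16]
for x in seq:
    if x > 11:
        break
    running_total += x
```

Let's trace through this code step by step.

Initialize: running_total = 0
Initialize: seq = [13, 2, 18, 17, 16]
Entering loop: for x in seq:

After execution: running_total = 0
0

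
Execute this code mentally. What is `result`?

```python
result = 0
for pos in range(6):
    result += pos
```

Let's trace through this code step by step.

Initialize: result = 0
Entering loop: for pos in range(6):

After execution: result = 15
15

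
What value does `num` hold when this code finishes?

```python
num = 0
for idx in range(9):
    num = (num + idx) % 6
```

Let's trace through this code step by step.

Initialize: num = 0
Entering loop: for idx in range(9):

After execution: num = 0
0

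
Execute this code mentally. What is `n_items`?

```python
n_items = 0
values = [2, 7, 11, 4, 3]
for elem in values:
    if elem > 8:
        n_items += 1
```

Let's trace through this code step by step.

Initialize: n_items = 0
Initialize: values = [2, 7, 11, 4, 3]
Entering loop: for elem in values:

After execution: n_items = 1
1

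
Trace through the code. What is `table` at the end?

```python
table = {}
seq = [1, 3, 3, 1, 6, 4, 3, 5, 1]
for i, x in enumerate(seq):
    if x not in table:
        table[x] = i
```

Let's trace through this code step by step.

Initialize: table = {}
Initialize: seq = [1, 3, 3, 1, 6, 4, 3, 5, 1]
Entering loop: for i, x in enumerate(seq):

After execution: table = {1: 0, 3: 1, 6: 4, 4: 5, 5: 7}
{1: 0, 3: 1, 6: 4, 4: 5, 5: 7}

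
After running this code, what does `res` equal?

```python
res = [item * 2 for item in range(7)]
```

Let's trace through this code step by step.

Initialize: res = [item * 2 for item in range(7)]

After execution: res = [0, 2, 4, 6, 8, 10, 12]
[0, 2, 4, 6, 8, 10, 12]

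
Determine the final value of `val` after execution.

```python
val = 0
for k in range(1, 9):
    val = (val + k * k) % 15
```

Let's trace through this code step by step.

Initialize: val = 0
Entering loop: for k in range(1, 9):

After execution: val = 9
9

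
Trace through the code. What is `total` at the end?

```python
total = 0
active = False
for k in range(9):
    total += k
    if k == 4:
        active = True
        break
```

Let's trace through this code step by step.

Initialize: total = 0
Initialize: active = False
Entering loop: for k in range(9):

After execution: total = 10
10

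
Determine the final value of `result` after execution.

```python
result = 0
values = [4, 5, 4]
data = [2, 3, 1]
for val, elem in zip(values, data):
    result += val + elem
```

Let's trace through this code step by step.

Initialize: result = 0
Initialize: values = [4, 5, 4]
Initialize: data = [2, 3, 1]
Entering loop: for val, elem in zip(values, data):

After execution: result = 19
19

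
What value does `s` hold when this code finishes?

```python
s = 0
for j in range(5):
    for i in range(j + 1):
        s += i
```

Let's trace through this code step by step.

Initialize: s = 0
Entering loop: for j in range(5):

After execution: s = 20
20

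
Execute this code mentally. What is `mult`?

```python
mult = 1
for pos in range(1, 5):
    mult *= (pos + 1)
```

Let's trace through this code step by step.

Initialize: mult = 1
Entering loop: for pos in range(1, 5):

After execution: mult = 120
120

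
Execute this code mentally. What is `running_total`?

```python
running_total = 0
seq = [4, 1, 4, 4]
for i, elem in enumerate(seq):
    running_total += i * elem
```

Let's trace through this code step by step.

Initialize: running_total = 0
Initialize: seq = [4, 1, 4, 4]
Entering loop: for i, elem in enumerate(seq):

After execution: running_total = 21
21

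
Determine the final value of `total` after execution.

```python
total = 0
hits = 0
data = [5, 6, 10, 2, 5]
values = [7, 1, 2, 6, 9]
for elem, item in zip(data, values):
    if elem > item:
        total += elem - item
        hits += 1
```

Let's trace through this code step by step.

Initialize: total = 0
Initialize: hits = 0
Initialize: data = [5, 6, 10, 2, 5]
Initialize: values = [7, 1, 2, 6, 9]
Entering loop: for elem, item in zip(data, values):

After execution: total = 13
13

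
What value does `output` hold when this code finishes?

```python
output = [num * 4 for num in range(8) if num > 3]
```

Let's trace through this code step by step.

Initialize: output = [num * 4 for num in range(8) if num > 3]

After execution: output = [16, 20, 24, 28]
[16, 20, 24, 28]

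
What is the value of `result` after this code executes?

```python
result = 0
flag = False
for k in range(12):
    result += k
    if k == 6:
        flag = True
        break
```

Let's trace through this code step by step.

Initialize: result = 0
Initialize: flag = False
Entering loop: for k in range(12):

After execution: result = 21
21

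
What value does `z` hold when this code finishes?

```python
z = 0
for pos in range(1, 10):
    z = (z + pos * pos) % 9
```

Let's trace through this code step by step.

Initialize: z = 0
Entering loop: for pos in range(1, 10):

After execution: z = 6
6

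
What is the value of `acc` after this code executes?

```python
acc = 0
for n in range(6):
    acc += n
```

Let's trace through this code step by step.

Initialize: acc = 0
Entering loop: for n in range(6):

After execution: acc = 15
15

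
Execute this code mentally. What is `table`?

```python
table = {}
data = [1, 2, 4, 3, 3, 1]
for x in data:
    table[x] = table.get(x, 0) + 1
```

Let's trace through this code step by step.

Initialize: table = {}
Initialize: data = [1, 2, 4, 3, 3, 1]
Entering loop: for x in data:

After execution: table = {1: 2, 2: 1, 4: 1, 3: 2}
{1: 2, 2: 1, 4: 1, 3: 2}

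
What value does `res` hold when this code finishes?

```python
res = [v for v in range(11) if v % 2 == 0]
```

Let's trace through this code step by step.

Initialize: res = [v for v in range(11) if v % 2 == 0]

After execution: res = [0, 2, 4, 6, 8, 10]
[0, 2, 4, 6, 8, 10]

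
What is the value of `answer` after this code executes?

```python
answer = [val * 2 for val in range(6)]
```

Let's trace through this code step by step.

Initialize: answer = [val * 2 for val in range(6)]

After execution: answer = [0, 2, 4, 6, 8, 10]
[0, 2, 4, 6, 8, 10]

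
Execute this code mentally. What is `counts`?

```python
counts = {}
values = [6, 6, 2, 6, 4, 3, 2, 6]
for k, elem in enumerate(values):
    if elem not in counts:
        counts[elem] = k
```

Let's trace through this code step by step.

Initialize: counts = {}
Initialize: values = [6, 6, 2, 6, 4, 3, 2, 6]
Entering loop: for k, elem in enumerate(values):

After execution: counts = {6: 0, 2: 2, 4: 4, 3: 5}
{6: 0, 2: 2, 4: 4, 3: 5}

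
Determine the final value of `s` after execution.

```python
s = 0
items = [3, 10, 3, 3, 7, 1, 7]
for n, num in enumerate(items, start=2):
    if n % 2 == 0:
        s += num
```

Let's trace through this code step by step.

Initialize: s = 0
Initialize: items = [3, 10, 3, 3, 7, 1, 7]
Entering loop: for n, num in enumerate(items, start=2):

After execution: s = 20
20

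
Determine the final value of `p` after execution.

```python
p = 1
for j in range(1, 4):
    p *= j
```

Let's trace through this code step by step.

Initialize: p = 1
Entering loop: for j in range(1, 4):

After execution: p = 6
6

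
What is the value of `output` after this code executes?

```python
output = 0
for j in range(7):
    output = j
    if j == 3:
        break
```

Let's trace through this code step by step.

Initialize: output = 0
Entering loop: for j in range(7):

After execution: output = 3
3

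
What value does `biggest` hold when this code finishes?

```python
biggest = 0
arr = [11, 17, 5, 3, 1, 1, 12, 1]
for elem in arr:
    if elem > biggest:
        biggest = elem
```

Let's trace through this code step by step.

Initialize: biggest = 0
Initialize: arr = [11, 17, 5, 3, 1, 1, 12, 1]
Entering loop: for elem in arr:

After execution: biggest = 17
17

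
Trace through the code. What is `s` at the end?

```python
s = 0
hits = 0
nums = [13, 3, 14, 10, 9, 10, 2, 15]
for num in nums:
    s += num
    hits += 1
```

Let's trace through this code step by step.

Initialize: s = 0
Initialize: hits = 0
Initialize: nums = [13, 3, 14, 10, 9, 10, 2, 15]
Entering loop: for num in nums:

After execution: s = 76
76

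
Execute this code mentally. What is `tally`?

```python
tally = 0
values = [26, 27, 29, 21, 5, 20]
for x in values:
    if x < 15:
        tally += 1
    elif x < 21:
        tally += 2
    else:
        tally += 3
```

Let's trace through this code step by step.

Initialize: tally = 0
Initialize: values = [26, 27, 29, 21, 5, 20]
Entering loop: for x in values:

After execution: tally = 15
15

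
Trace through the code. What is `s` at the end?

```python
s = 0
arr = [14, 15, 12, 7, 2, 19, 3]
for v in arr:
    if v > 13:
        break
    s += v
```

Let's trace through this code step by step.

Initialize: s = 0
Initialize: arr = [14, 15, 12, 7, 2, 19, 3]
Entering loop: for v in arr:

After execution: s = 0
0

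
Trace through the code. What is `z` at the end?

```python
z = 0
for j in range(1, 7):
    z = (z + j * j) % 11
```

Let's trace through this code step by step.

Initialize: z = 0
Entering loop: for j in range(1, 7):

After execution: z = 3
3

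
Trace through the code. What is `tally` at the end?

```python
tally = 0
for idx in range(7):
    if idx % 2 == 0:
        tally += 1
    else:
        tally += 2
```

Let's trace through this code step by step.

Initialize: tally = 0
Entering loop: for idx in range(7):

After execution: tally = 10
10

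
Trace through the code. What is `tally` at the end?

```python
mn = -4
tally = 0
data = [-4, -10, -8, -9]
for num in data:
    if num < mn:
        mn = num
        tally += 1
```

Let's trace through this code step by step.

Initialize: mn = -4
Initialize: tally = 0
Initialize: data = [-4, -10, -8, -9]
Entering loop: for num in data:

After execution: tally = 1
1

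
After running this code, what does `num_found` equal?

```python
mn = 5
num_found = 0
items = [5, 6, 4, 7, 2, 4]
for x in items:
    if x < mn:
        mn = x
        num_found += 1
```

Let's trace through this code step by step.

Initialize: mn = 5
Initialize: num_found = 0
Initialize: items = [5, 6, 4, 7, 2, 4]
Entering loop: for x in items:

After execution: num_found = 2
2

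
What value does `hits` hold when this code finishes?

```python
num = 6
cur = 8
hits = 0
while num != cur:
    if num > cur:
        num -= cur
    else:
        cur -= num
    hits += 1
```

Let's trace through this code step by step.

Initialize: num = 6
Initialize: cur = 8
Initialize: hits = 0
Entering loop: while num != cur:

After execution: hits = 3
3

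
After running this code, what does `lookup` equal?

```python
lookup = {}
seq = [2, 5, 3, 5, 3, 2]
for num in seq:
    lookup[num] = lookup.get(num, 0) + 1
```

Let's trace through this code step by step.

Initialize: lookup = {}
Initialize: seq = [2, 5, 3, 5, 3, 2]
Entering loop: for num in seq:

After execution: lookup = {2: 2, 5: 2, 3: 2}
{2: 2, 5: 2, 3: 2}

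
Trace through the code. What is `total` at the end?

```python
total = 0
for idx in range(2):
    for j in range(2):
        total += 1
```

Let's trace through this code step by step.

Initialize: total = 0
Entering loop: for idx in range(2):

After execution: total = 4
4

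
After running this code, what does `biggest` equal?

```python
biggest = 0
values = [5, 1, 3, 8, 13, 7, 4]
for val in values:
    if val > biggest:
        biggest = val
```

Let's trace through this code step by step.

Initialize: biggest = 0
Initialize: values = [5, 1, 3, 8, 13, 7, 4]
Entering loop: for val in values:

After execution: biggest = 13
13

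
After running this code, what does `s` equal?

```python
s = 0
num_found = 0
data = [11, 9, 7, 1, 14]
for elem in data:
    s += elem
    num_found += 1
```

Let's trace through this code step by step.

Initialize: s = 0
Initialize: num_found = 0
Initialize: data = [11, 9, 7, 1, 14]
Entering loop: for elem in data:

After execution: s = 42
42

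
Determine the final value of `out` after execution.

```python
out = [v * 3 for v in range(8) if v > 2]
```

Let's trace through this code step by step.

Initialize: out = [v * 3 for v in range(8) if v > 2]

After execution: out = [9, 12, 15, 18, 21]
[9, 12, 15, 18, 21]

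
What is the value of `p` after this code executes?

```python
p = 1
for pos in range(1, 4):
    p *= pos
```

Let's trace through this code step by step.

Initialize: p = 1
Entering loop: for pos in range(1, 4):

After execution: p = 6
6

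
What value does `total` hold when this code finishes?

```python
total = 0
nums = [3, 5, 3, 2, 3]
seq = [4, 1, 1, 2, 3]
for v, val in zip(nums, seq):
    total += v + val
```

Let's trace through this code step by step.

Initialize: total = 0
Initialize: nums = [3, 5, 3, 2, 3]
Initialize: seq = [4, 1, 1, 2, 3]
Entering loop: for v, val in zip(nums, seq):

After execution: total = 27
27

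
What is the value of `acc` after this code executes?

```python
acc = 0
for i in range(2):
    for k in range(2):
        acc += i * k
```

Let's trace through this code step by step.

Initialize: acc = 0
Entering loop: for i in range(2):

After execution: acc = 1
1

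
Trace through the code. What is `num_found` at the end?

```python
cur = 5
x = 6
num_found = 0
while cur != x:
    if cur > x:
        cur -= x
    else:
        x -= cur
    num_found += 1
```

Let's trace through this code step by step.

Initialize: cur = 5
Initialize: x = 6
Initialize: num_found = 0
Entering loop: while cur != x:

After execution: num_found = 5
5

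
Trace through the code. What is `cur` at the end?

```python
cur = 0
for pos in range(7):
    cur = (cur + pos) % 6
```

Let's trace through this code step by step.

Initialize: cur = 0
Entering loop: for pos in range(7):

After execution: cur = 3
3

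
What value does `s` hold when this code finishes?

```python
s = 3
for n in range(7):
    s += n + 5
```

Let's trace through this code step by step.

Initialize: s = 3
Entering loop: for n in range(7):

After execution: s = 59
59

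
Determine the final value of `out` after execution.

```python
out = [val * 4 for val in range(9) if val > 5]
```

Let's trace through this code step by step.

Initialize: out = [val * 4 for val in range(9) if val > 5]

After execution: out = [24, 28, 32]
[24, 28, 32]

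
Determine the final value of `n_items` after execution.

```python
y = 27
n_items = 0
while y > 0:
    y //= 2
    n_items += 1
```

Let's trace through this code step by step.

Initialize: y = 27
Initialize: n_items = 0
Entering loop: while y > 0:

After execution: n_items = 5
5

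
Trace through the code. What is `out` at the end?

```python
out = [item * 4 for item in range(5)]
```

Let's trace through this code step by step.

Initialize: out = [item * 4 for item in range(5)]

After execution: out = [0, 4, 8, 12, 16]
[0, 4, 8, 12, 16]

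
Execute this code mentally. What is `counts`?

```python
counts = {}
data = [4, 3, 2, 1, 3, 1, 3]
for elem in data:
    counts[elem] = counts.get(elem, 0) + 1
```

Let's trace through this code step by step.

Initialize: counts = {}
Initialize: data = [4, 3, 2, 1, 3, 1, 3]
Entering loop: for elem in data:

After execution: counts = {4: 1, 3: 3, 2: 1, 1: 2}
{4: 1, 3: 3, 2: 1, 1: 2}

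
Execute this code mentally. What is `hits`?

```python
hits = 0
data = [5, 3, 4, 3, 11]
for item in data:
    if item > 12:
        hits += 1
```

Let's trace through this code step by step.

Initialize: hits = 0
Initialize: data = [5, 3, 4, 3, 11]
Entering loop: for item in data:

After execution: hits = 0
0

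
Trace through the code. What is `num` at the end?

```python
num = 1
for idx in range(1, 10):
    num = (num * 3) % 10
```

Let's trace through this code step by step.

Initialize: num = 1
Entering loop: for idx in range(1, 10):

After execution: num = 3
3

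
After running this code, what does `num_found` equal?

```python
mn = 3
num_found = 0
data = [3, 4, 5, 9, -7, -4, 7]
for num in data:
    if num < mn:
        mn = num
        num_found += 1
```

Let's trace through this code step by step.

Initialize: mn = 3
Initialize: num_found = 0
Initialize: data = [3, 4, 5, 9, -7, -4, 7]
Entering loop: for num in data:

After execution: num_found = 1
1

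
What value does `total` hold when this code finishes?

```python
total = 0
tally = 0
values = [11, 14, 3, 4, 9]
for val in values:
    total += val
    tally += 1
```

Let's trace through this code step by step.

Initialize: total = 0
Initialize: tally = 0
Initialize: values = [11, 14, 3, 4, 9]
Entering loop: for val in values:

After execution: total = 41
41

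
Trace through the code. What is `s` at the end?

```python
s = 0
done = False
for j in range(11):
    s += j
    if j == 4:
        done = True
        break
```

Let's trace through this code step by step.

Initialize: s = 0
Initialize: done = False
Entering loop: for j in range(11):

After execution: s = 10
10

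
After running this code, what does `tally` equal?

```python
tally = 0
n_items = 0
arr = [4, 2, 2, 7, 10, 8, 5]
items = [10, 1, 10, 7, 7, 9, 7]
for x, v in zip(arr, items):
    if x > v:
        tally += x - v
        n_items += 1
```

Let's trace through this code step by step.

Initialize: tally = 0
Initialize: n_items = 0
Initialize: arr = [4, 2, 2, 7, 10, 8, 5]
Initialize: items = [10, 1, 10, 7, 7, 9, 7]
Entering loop: for x, v in zip(arr, items):

After execution: tally = 4
4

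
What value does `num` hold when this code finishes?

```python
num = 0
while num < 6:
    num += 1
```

Let's trace through this code step by step.

Initialize: num = 0
Entering loop: while num < 6:

After execution: num = 6
6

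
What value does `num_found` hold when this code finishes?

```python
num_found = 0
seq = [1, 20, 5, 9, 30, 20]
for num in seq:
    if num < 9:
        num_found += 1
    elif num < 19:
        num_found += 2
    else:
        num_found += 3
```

Let's trace through this code step by step.

Initialize: num_found = 0
Initialize: seq = [1, 20, 5, 9, 30, 20]
Entering loop: for num in seq:

After execution: num_found = 13
13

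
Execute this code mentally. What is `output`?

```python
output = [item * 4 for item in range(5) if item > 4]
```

Let's trace through this code step by step.

Initialize: output = [item * 4 for item in range(5) if item > 4]

After execution: output = []
[]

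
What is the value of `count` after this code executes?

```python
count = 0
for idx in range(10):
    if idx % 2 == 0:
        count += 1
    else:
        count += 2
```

Let's trace through this code step by step.

Initialize: count = 0
Entering loop: for idx in range(10):

After execution: count = 15
15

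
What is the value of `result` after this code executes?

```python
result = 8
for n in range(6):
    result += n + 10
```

Let's trace through this code step by step.

Initialize: result = 8
Entering loop: for n in range(6):

After execution: result = 83
83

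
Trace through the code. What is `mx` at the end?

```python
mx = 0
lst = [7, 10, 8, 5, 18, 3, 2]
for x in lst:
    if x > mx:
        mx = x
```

Let's trace through this code step by step.

Initialize: mx = 0
Initialize: lst = [7, 10, 8, 5, 18, 3, 2]
Entering loop: for x in lst:

After execution: mx = 18
18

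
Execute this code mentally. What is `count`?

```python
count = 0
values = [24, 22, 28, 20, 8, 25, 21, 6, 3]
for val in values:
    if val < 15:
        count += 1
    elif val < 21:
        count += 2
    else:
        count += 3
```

Let's trace through this code step by step.

Initialize: count = 0
Initialize: values = [24, 22, 28, 20, 8, 25, 21, 6, 3]
Entering loop: for val in values:

After execution: count = 20
20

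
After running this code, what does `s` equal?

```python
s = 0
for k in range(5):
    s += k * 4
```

Let's trace through this code step by step.

Initialize: s = 0
Entering loop: for k in range(5):

After execution: s = 40
40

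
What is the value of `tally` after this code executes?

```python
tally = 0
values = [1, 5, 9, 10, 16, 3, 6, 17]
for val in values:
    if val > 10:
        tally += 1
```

Let's trace through this code step by step.

Initialize: tally = 0
Initialize: values = [1, 5, 9, 10, 16, 3, 6, 17]
Entering loop: for val in values:

After execution: tally = 2
2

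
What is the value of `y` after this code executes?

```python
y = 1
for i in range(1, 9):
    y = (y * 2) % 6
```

Let's trace through this code step by step.

Initialize: y = 1
Entering loop: for i in range(1, 9):

After execution: y = 4
4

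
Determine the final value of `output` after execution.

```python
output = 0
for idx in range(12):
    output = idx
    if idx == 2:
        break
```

Let's trace through this code step by step.

Initialize: output = 0
Entering loop: for idx in range(12):

After execution: output = 2
2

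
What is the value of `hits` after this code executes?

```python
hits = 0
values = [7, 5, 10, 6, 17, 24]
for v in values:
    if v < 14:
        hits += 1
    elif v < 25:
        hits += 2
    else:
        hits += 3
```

Let's trace through this code step by step.

Initialize: hits = 0
Initialize: values = [7, 5, 10, 6, 17, 24]
Entering loop: for v in values:

After execution: hits = 8
8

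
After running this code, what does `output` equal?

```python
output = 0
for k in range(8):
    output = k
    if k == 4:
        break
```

Let's trace through this code step by step.

Initialize: output = 0
Entering loop: for k in range(8):

After execution: output = 4
4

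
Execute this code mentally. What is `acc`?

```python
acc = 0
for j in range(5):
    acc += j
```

Let's trace through this code step by step.

Initialize: acc = 0
Entering loop: for j in range(5):

After execution: acc = 10
10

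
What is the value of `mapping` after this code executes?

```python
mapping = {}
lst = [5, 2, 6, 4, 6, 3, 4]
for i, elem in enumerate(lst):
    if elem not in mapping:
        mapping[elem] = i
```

Let's trace through this code step by step.

Initialize: mapping = {}
Initialize: lst = [5, 2, 6, 4, 6, 3, 4]
Entering loop: for i, elem in enumerate(lst):

After execution: mapping = {5: 0, 2: 1, 6: 2, 4: 3, 3: 5}
{5: 0, 2: 1, 6: 2, 4: 3, 3: 5}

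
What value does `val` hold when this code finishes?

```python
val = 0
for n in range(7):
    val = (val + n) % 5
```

Let's trace through this code step by step.

Initialize: val = 0
Entering loop: for n in range(7):

After execution: val = 1
1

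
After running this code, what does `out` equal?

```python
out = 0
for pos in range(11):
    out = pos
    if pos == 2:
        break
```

Let's trace through this code step by step.

Initialize: out = 0
Entering loop: for pos in range(11):

After execution: out = 2
2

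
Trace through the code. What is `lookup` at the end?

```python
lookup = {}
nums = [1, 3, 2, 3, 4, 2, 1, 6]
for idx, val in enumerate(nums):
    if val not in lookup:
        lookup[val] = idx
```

Let's trace through this code step by step.

Initialize: lookup = {}
Initialize: nums = [1, 3, 2, 3, 4, 2, 1, 6]
Entering loop: for idx, val in enumerate(nums):

After execution: lookup = {1: 0, 3: 1, 2: 2, 4: 4, 6: 7}
{1: 0, 3: 1, 2: 2, 4: 4, 6: 7}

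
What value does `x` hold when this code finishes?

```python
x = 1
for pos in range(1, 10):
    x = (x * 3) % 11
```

Let's trace through this code step by step.

Initialize: x = 1
Entering loop: for pos in range(1, 10):

After execution: x = 4
4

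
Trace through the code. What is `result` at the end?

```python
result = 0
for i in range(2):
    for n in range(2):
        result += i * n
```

Let's trace through this code step by step.

Initialize: result = 0
Entering loop: for i in range(2):

After execution: result = 1
1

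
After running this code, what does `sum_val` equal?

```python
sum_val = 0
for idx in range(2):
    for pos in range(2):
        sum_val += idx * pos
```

Let's trace through this code step by step.

Initialize: sum_val = 0
Entering loop: for idx in range(2):

After execution: sum_val = 1
1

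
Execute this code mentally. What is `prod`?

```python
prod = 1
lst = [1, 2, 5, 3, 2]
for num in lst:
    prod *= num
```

Let's trace through this code step by step.

Initialize: prod = 1
Initialize: lst = [1, 2, 5, 3, 2]
Entering loop: for num in lst:

After execution: prod = 60
60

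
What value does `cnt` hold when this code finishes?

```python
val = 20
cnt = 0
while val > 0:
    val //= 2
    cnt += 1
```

Let's trace through this code step by step.

Initialize: val = 20
Initialize: cnt = 0
Entering loop: while val > 0:

After execution: cnt = 5
5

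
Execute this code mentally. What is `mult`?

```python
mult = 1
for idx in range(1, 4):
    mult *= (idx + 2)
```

Let's trace through this code step by step.

Initialize: mult = 1
Entering loop: for idx in range(1, 4):

After execution: mult = 60
60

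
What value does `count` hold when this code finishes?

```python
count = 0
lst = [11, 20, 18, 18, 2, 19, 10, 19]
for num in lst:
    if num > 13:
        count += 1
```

Let's trace through this code step by step.

Initialize: count = 0
Initialize: lst = [11, 20, 18, 18, 2, 19, 10, 19]
Entering loop: for num in lst:

After execution: count = 5
5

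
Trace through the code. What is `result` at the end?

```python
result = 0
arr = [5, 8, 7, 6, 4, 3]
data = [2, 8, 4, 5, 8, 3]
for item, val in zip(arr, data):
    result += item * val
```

Let's trace through this code step by step.

Initialize: result = 0
Initialize: arr = [5, 8, 7, 6, 4, 3]
Initialize: data = [2, 8, 4, 5, 8, 3]
Entering loop: for item, val in zip(arr, data):

After execution: result = 173
173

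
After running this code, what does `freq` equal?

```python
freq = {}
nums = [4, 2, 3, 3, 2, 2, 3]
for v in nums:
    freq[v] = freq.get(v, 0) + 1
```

Let's trace through this code step by step.

Initialize: freq = {}
Initialize: nums = [4, 2, 3, 3, 2, 2, 3]
Entering loop: for v in nums:

After execution: freq = {4: 1, 2: 3, 3: 3}
{4: 1, 2: 3, 3: 3}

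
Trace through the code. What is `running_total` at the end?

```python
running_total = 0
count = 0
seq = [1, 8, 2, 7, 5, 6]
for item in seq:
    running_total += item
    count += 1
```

Let's trace through this code step by step.

Initialize: running_total = 0
Initialize: count = 0
Initialize: seq = [1, 8, 2, 7, 5, 6]
Entering loop: for item in seq:

After execution: running_total = 29
29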